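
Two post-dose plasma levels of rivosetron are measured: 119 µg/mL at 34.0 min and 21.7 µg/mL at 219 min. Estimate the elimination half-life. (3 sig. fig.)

k = ln(C₁/C₂) / (t₂ − t₁) = ln(119/21.7) / (219 − 34.0)
  = 1.702 / 185.0 = 0.009199 min⁻¹
t½ = ln 2 / k = ln 2 / 0.009199 ≈ 75.4 minutes

75.4 minutes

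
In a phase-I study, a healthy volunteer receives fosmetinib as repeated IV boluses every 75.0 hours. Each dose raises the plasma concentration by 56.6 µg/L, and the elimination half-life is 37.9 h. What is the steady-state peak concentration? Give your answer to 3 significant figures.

k = ln 2 / 37.9 = 0.01829 h⁻¹
Fraction remaining after one interval: e^(−kτ) = e^(−0.01829 × 75.0) = 0.2537
R = 1 / (1 − 0.2537) = 1.340
Css,max = 56.6 × 1.340 ≈ 75.8 µg/L

75.8 µg/L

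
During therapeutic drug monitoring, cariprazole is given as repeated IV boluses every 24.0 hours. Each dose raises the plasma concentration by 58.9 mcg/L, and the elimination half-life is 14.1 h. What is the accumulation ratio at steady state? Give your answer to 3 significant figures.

1.44

k = ln 2 / 14.1 = 0.04916 h⁻¹
Fraction remaining after one interval: e^(−kτ) = e^(−0.04916 × 24.0) = 0.3073
R = 1 / (1 − 0.3073) = 1 / 0.6927 ≈ 1.44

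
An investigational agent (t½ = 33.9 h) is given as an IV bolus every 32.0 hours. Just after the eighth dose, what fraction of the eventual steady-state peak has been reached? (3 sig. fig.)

k = ln 2 / 33.9 = 0.02045 h⁻¹
f_n = 1 − e^(−nkτ) = 1 − e^(−8 × 0.02045 × 32.0) = 1 − e^(−5.234) = 1 − 0.005330 ≈ 0.995

0.995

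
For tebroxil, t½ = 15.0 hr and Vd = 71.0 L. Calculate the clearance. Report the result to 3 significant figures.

3.28 L/hr

k = ln 2 / t½ = ln 2 / 15.0 = 0.04621 hr⁻¹
CL = k · V = 0.04621 × 71.0 ≈ 3.28 L/hr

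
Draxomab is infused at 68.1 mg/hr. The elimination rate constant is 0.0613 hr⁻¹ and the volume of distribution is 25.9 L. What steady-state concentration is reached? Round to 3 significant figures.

CL = k · V = 0.0613 × 25.9 = 1.588 L/hr
Css = rate / CL = 68.1 / 1.588 ≈ 42.9 µg/mL

42.9 µg/mL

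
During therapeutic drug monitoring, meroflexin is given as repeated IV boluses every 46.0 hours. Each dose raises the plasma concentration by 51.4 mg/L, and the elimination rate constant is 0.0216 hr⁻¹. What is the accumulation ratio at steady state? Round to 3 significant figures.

1.59

Fraction remaining after one interval: e^(−kτ) = e^(−0.02160 × 46.0) = 0.3702
R = 1 / (1 − 0.3702) = 1 / 0.6298 ≈ 1.59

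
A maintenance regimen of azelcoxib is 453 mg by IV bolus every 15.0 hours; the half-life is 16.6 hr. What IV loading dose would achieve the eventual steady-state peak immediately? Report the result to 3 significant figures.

k = ln 2 / 16.6 = 0.04176 hr⁻¹
Accumulation ratio R = 1 / (1 − e^(−kτ)) = 1 / (1 − e^(−0.04176×15.0)) = 1 / (1 − 0.5345) = 2.148
Loading dose = maintenance dose × R = 453 × 2.148 ≈ 973 mg

973 mg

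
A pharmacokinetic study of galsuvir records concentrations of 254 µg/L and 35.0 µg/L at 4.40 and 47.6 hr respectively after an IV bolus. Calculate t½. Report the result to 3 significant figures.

k = ln(C₁/C₂) / (t₂ − t₁) = ln(254/35.0) / (47.6 − 4.40)
  = 1.982 / 43.20 = 0.04588 hr⁻¹
t½ = ln 2 / k = ln 2 / 0.04588 ≈ 15.1 hours

15.1 hours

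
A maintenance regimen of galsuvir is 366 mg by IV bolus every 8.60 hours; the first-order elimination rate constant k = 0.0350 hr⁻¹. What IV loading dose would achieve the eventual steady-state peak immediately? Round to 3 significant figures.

1410 mg

Accumulation ratio R = 1 / (1 − e^(−kτ)) = 1 / (1 − e^(−0.03500×8.60)) = 1 / (1 − 0.7401) = 3.847
Loading dose = maintenance dose × R = 366 × 3.847 ≈ 1410 mg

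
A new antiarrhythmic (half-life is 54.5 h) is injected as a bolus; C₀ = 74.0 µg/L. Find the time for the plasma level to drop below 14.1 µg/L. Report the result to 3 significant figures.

k = ln 2 / 54.5 = 0.01272 h⁻¹
C(t) = C₀ e^(−kt)  ⇒  t = ln(C₀/C) / k
t = ln(74.0/14.1) / 0.01272 = 1.658 / 0.01272 ≈ 130 hours

130 hours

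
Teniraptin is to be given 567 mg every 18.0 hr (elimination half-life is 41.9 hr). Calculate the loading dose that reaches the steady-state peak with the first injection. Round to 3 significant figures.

2200 mg

k = ln 2 / 41.9 = 0.01654 hr⁻¹
Accumulation ratio R = 1 / (1 − e^(−kτ)) = 1 / (1 − e^(−0.01654×18.0)) = 1 / (1 − 0.7425) = 3.883
Loading dose = maintenance dose × R = 567 × 3.883 ≈ 2200 mg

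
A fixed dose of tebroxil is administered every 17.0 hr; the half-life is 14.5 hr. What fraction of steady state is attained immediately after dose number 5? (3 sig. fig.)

k = ln 2 / 14.5 = 0.04780 hr⁻¹
f_n = 1 − e^(−nkτ) = 1 − e^(−5 × 0.04780 × 17.0) = 1 − e^(−4.063) = 1 − 0.01719 ≈ 0.983

0.983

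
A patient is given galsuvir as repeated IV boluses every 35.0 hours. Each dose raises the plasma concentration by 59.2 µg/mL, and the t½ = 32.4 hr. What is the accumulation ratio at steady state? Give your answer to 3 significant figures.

k = ln 2 / 32.4 = 0.02139 hr⁻¹
Fraction remaining after one interval: e^(−kτ) = e^(−0.02139 × 35.0) = 0.4729
R = 1 / (1 − 0.4729) = 1 / 0.5271 ≈ 1.90

1.90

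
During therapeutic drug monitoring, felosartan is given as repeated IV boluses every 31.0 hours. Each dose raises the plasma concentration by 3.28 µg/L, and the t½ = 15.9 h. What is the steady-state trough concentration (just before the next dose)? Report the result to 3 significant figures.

k = ln 2 / 15.9 = 0.04359 h⁻¹
Fraction remaining after one interval: e^(−kτ) = e^(−0.04359 × 31.0) = 0.2589
R = 1 / (1 − 0.2589) = 1.349
Css,max = 3.28 × 1.349 = 4.426 µg/L
Css,min = Css,max × e^(−kτ) = 4.426 × 0.2589 ≈ 1.15 µg/L

1.15 µg/L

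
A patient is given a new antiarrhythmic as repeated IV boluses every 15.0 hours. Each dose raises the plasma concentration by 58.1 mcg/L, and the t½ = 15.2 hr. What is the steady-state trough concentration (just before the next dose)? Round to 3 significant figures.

59.2 mcg/L

k = ln 2 / 15.2 = 0.04560 hr⁻¹
Fraction remaining after one interval: e^(−kτ) = e^(−0.04560 × 15.0) = 0.5046
R = 1 / (1 − 0.5046) = 2.018
Css,max = 58.1 × 2.018 = 117.3 mcg/L
Css,min = Css,max × e^(−kτ) = 117.3 × 0.5046 ≈ 59.2 mcg/L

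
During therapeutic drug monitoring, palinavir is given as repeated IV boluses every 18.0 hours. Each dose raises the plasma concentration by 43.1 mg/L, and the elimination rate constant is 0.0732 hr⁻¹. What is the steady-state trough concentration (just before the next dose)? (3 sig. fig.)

Fraction remaining after one interval: e^(−kτ) = e^(−0.07320 × 18.0) = 0.2678
R = 1 / (1 − 0.2678) = 1.366
Css,max = 43.1 × 1.366 = 58.86 mg/L
Css,min = Css,max × e^(−kτ) = 58.86 × 0.2678 ≈ 15.8 mg/L

15.8 mg/L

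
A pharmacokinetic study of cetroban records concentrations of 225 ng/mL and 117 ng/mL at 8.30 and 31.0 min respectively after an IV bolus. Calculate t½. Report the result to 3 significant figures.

k = ln(C₁/C₂) / (t₂ − t₁) = ln(225/117) / (31.0 − 8.30)
  = 0.6539 / 22.70 = 0.02881 min⁻¹
t½ = ln 2 / k = ln 2 / 0.02881 ≈ 24.1 minutes

24.1 minutes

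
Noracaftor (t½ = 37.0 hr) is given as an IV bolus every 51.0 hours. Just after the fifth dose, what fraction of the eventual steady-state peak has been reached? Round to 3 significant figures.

k = ln 2 / 37.0 = 0.01873 hr⁻¹
f_n = 1 − e^(−nkτ) = 1 − e^(−5 × 0.01873 × 51.0) = 1 − e^(−4.777) = 1 − 0.008420 ≈ 0.992

0.992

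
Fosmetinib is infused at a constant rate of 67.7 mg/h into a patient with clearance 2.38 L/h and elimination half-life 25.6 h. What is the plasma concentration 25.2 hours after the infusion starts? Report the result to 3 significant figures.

Css = rate / CL = 67.7 / 2.38 = 28.45 mg/L
k = ln 2 / 25.6 = 0.02708 h⁻¹
C(t) = Css (1 − e^(−kt)) = 28.45 × (1 − e^(−0.6823)) = 28.45 × 0.4946 ≈ 14.1 mg/L

14.1 mg/L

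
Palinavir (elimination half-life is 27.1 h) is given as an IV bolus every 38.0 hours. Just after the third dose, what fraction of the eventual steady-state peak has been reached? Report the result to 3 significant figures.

k = ln 2 / 27.1 = 0.02558 h⁻¹
f_n = 1 − e^(−nkτ) = 1 − e^(−3 × 0.02558 × 38.0) = 1 − e^(−2.916) = 1 − 0.05416 ≈ 0.946

0.946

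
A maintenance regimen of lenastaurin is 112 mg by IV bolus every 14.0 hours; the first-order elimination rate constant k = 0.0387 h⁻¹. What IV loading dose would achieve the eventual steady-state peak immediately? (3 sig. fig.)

268 mg

Accumulation ratio R = 1 / (1 − e^(−kτ)) = 1 / (1 − e^(−0.03870×14.0)) = 1 / (1 − 0.5817) = 2.391
Loading dose = maintenance dose × R = 112 × 2.391 ≈ 268 mg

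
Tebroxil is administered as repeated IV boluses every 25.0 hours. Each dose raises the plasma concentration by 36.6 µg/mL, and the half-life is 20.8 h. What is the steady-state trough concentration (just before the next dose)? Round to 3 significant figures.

28.1 µg/mL

k = ln 2 / 20.8 = 0.03332 h⁻¹
Fraction remaining after one interval: e^(−kτ) = e^(−0.03332 × 25.0) = 0.4347
R = 1 / (1 − 0.4347) = 1.769
Css,max = 36.6 × 1.769 = 64.74 µg/mL
Css,min = Css,max × e^(−kτ) = 64.74 × 0.4347 ≈ 28.1 µg/mL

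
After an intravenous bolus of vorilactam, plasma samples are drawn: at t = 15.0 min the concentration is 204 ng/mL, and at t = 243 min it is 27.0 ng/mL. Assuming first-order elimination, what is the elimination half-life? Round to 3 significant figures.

k = ln(C₁/C₂) / (t₂ − t₁) = ln(204/27.0) / (243 − 15.0)
  = 2.022 / 228.0 = 0.008870 min⁻¹
t½ = ln 2 / k = ln 2 / 0.008870 ≈ 78.1 minutes

78.1 minutes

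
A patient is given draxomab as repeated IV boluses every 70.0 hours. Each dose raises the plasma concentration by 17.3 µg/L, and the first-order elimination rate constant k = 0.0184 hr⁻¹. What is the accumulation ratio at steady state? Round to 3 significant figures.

Fraction remaining after one interval: e^(−kτ) = e^(−0.01840 × 70.0) = 0.2758
R = 1 / (1 − 0.2758) = 1 / 0.7242 ≈ 1.38

1.38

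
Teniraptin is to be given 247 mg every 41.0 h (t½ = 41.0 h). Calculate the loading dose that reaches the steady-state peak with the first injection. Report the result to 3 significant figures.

k = ln 2 / 41.0 = 0.01691 h⁻¹
Accumulation ratio R = 1 / (1 − e^(−kτ)) = 1 / (1 − e^(−0.01691×41.0)) = 1 / (1 − 0.5000) = 2.000
Loading dose = maintenance dose × R = 247 × 2.000 ≈ 494 mg

494 mg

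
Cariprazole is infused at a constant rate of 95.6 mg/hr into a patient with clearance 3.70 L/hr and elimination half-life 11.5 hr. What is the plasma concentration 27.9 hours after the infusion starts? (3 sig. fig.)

21.0 mg/L

Css = rate / CL = 95.6 / 3.70 = 25.84 mg/L
k = ln 2 / 11.5 = 0.06027 hr⁻¹
C(t) = Css (1 − e^(−kt)) = 25.84 × (1 − e^(−1.682)) = 25.84 × 0.8139 ≈ 21.0 mg/L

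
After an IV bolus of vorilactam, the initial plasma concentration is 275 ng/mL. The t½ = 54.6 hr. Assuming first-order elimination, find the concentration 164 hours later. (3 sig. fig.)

34.3 ng/mL

k = ln 2 / 54.6 = 0.01270 hr⁻¹
C(t) = C₀ e^(−kt) = 275 × e^(−0.01270 × 164) = 275 × e^(−2.082) = 275 × 0.1247 ≈ 34.3 ng/mL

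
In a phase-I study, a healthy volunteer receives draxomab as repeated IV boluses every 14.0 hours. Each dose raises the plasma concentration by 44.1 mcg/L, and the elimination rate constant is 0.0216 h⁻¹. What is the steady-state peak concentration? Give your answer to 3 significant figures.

169 mcg/L

Fraction remaining after one interval: e^(−kτ) = e^(−0.02160 × 14.0) = 0.7390
R = 1 / (1 − 0.7390) = 3.832
Css,max = 44.1 × 3.832 ≈ 169 mcg/L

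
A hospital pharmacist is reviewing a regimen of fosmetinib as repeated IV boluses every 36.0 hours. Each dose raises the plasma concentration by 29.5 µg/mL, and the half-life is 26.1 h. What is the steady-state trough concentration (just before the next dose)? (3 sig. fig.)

18.4 µg/mL

k = ln 2 / 26.1 = 0.02656 h⁻¹
Fraction remaining after one interval: e^(−kτ) = e^(−0.02656 × 36.0) = 0.3844
R = 1 / (1 − 0.3844) = 1.624
Css,max = 29.5 × 1.624 = 47.92 µg/mL
Css,min = Css,max × e^(−kτ) = 47.92 × 0.3844 ≈ 18.4 µg/mL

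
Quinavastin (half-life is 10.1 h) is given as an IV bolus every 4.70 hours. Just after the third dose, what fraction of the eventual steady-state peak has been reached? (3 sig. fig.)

0.620

k = ln 2 / 10.1 = 0.06863 h⁻¹
f_n = 1 − e^(−nkτ) = 1 − e^(−3 × 0.06863 × 4.70) = 1 − e^(−0.9677) = 1 − 0.3800 ≈ 0.620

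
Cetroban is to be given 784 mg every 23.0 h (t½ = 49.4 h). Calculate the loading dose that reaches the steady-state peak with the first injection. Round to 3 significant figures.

k = ln 2 / 49.4 = 0.01403 h⁻¹
Accumulation ratio R = 1 / (1 − e^(−kτ)) = 1 / (1 − e^(−0.01403×23.0)) = 1 / (1 − 0.7242) = 3.626
Loading dose = maintenance dose × R = 784 × 3.626 ≈ 2840 mg

2840 mg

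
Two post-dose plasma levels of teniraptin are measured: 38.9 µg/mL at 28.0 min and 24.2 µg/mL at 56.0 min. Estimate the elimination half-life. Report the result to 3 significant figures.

40.9 minutes

k = ln(C₁/C₂) / (t₂ − t₁) = ln(38.9/24.2) / (56.0 − 28.0)
  = 0.4746 / 28.00 = 0.01695 min⁻¹
t½ = ln 2 / k = ln 2 / 0.01695 ≈ 40.9 minutes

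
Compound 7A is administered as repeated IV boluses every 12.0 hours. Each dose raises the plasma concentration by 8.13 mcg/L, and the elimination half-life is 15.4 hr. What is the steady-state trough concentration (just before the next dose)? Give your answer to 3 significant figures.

11.4 mcg/L

k = ln 2 / 15.4 = 0.04501 hr⁻¹
Fraction remaining after one interval: e^(−kτ) = e^(−0.04501 × 12.0) = 0.5827
R = 1 / (1 − 0.5827) = 2.396
Css,max = 8.13 × 2.396 = 19.48 mcg/L
Css,min = Css,max × e^(−kτ) = 19.48 × 0.5827 ≈ 11.4 mcg/L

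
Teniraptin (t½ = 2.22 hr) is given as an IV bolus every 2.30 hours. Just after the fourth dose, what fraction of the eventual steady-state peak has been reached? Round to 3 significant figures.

k = ln 2 / 2.22 = 0.3122 hr⁻¹
f_n = 1 − e^(−nkτ) = 1 − e^(−4 × 0.3122 × 2.30) = 1 − e^(−2.873) = 1 − 0.05656 ≈ 0.943

0.943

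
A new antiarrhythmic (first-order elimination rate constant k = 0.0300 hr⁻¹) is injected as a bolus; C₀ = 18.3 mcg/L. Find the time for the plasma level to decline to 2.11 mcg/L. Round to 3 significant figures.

C(t) = C₀ e^(−kt)  ⇒  t = ln(C₀/C) / k
t = ln(18.3/2.11) / 0.03000 = 2.160 / 0.03000 ≈ 72.0 hours

72.0 hours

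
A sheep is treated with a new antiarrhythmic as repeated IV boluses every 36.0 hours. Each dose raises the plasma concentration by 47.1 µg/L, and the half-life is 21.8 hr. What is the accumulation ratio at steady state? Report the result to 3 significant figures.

k = ln 2 / 21.8 = 0.03180 hr⁻¹
Fraction remaining after one interval: e^(−kτ) = e^(−0.03180 × 36.0) = 0.3183
R = 1 / (1 − 0.3183) = 1 / 0.6817 ≈ 1.47

1.47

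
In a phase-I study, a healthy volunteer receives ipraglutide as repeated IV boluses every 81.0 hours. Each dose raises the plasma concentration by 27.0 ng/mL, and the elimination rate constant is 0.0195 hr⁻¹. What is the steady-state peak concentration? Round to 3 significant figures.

34.0 ng/mL

Fraction remaining after one interval: e^(−kτ) = e^(−0.01950 × 81.0) = 0.2061
R = 1 / (1 − 0.2061) = 1.260
Css,max = 27.0 × 1.260 ≈ 34.0 ng/mL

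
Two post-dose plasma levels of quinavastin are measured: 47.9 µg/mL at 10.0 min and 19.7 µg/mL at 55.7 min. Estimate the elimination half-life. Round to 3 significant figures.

35.7 minutes

k = ln(C₁/C₂) / (t₂ − t₁) = ln(47.9/19.7) / (55.7 − 10.0)
  = 0.8885 / 45.70 = 0.01944 min⁻¹
t½ = ln 2 / k = ln 2 / 0.01944 ≈ 35.7 minutes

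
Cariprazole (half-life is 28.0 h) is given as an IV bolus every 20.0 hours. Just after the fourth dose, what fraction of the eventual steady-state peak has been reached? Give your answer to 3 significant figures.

k = ln 2 / 28.0 = 0.02476 h⁻¹
f_n = 1 − e^(−nkτ) = 1 − e^(−4 × 0.02476 × 20.0) = 1 − e^(−1.980) = 1 − 0.1380 ≈ 0.862

0.862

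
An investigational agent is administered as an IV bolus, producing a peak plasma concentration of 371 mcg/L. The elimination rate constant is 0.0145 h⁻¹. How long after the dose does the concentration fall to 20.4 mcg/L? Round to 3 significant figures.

200 hours

C(t) = C₀ e^(−kt)  ⇒  t = ln(C₀/C) / k
t = ln(371/20.4) / 0.01450 = 2.901 / 0.01450 ≈ 200 hours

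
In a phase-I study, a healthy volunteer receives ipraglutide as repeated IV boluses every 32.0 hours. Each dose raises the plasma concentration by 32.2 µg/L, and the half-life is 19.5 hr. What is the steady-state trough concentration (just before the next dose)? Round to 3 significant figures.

15.2 µg/L

k = ln 2 / 19.5 = 0.03555 hr⁻¹
Fraction remaining after one interval: e^(−kτ) = e^(−0.03555 × 32.0) = 0.3206
R = 1 / (1 − 0.3206) = 1.472
Css,max = 32.2 × 1.472 = 47.40 µg/L
Css,min = Css,max × e^(−kτ) = 47.40 × 0.3206 ≈ 15.2 µg/L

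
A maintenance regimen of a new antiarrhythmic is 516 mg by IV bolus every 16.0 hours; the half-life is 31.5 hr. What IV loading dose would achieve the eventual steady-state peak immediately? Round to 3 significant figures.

k = ln 2 / 31.5 = 0.02200 hr⁻¹
Accumulation ratio R = 1 / (1 − e^(−kτ)) = 1 / (1 − e^(−0.02200×16.0)) = 1 / (1 − 0.7032) = 3.370
Loading dose = maintenance dose × R = 516 × 3.370 ≈ 1740 mg

1740 mg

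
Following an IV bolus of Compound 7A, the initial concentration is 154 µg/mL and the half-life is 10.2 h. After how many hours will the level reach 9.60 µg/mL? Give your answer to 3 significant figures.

k = ln 2 / 10.2 = 0.06796 h⁻¹
C(t) = C₀ e^(−kt)  ⇒  t = ln(C₀/C) / k
t = ln(154/9.60) / 0.06796 = 2.775 / 0.06796 ≈ 40.8 hours

40.8 hours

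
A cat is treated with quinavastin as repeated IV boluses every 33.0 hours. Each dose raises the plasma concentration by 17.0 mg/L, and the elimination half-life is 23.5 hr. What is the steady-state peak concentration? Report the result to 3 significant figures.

k = ln 2 / 23.5 = 0.02950 hr⁻¹
Fraction remaining after one interval: e^(−kτ) = e^(−0.02950 × 33.0) = 0.3778
R = 1 / (1 − 0.3778) = 1.607
Css,max = 17.0 × 1.607 ≈ 27.3 mg/L

27.3 mg/L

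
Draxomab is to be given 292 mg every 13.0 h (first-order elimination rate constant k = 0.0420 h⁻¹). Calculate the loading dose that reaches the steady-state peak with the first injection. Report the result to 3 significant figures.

Accumulation ratio R = 1 / (1 − e^(−kτ)) = 1 / (1 − e^(−0.04200×13.0)) = 1 / (1 − 0.5793) = 2.377
Loading dose = maintenance dose × R = 292 × 2.377 ≈ 694 mg

694 mg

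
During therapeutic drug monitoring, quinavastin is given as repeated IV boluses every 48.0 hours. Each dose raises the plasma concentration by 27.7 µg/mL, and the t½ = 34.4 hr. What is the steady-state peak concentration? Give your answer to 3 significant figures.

k = ln 2 / 34.4 = 0.02015 hr⁻¹
Fraction remaining after one interval: e^(−kτ) = e^(−0.02015 × 48.0) = 0.3802
R = 1 / (1 − 0.3802) = 1.613
Css,max = 27.7 × 1.613 ≈ 44.7 µg/mL

44.7 µg/mL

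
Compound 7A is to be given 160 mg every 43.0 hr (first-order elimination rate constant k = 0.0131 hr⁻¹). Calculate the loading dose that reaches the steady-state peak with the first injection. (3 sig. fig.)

372 mg

Accumulation ratio R = 1 / (1 − e^(−kτ)) = 1 / (1 − e^(−0.01310×43.0)) = 1 / (1 − 0.5693) = 2.322
Loading dose = maintenance dose × R = 160 × 2.322 ≈ 372 mg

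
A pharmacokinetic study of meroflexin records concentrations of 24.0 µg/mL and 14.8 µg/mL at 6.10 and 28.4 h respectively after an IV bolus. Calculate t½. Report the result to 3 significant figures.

32.0 hours

k = ln(C₁/C₂) / (t₂ − t₁) = ln(24.0/14.8) / (28.4 − 6.10)
  = 0.4834 / 22.30 = 0.02168 h⁻¹
t½ = ln 2 / k = ln 2 / 0.02168 ≈ 32.0 hours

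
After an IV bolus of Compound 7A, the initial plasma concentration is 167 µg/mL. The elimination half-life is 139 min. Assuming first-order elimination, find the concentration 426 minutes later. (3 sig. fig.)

20.0 µg/mL

k = ln 2 / 139 = 0.004987 min⁻¹
C(t) = C₀ e^(−kt) = 167 × e^(−0.004987 × 426) = 167 × e^(−2.124) = 167 × 0.1195 ≈ 20.0 µg/mL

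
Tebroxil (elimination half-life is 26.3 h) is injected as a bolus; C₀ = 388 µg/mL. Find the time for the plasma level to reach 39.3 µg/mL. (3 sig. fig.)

86.9 hours

k = ln 2 / 26.3 = 0.02636 h⁻¹
C(t) = C₀ e^(−kt)  ⇒  t = ln(C₀/C) / k
t = ln(388/39.3) / 0.02636 = 2.290 / 0.02636 ≈ 86.9 hours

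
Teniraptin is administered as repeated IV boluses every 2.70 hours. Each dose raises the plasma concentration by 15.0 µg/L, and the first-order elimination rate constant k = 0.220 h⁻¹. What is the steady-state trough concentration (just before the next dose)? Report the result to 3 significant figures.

18.5 µg/L

Fraction remaining after one interval: e^(−kτ) = e^(−0.2200 × 2.70) = 0.5521
R = 1 / (1 − 0.5521) = 2.233
Css,max = 15.0 × 2.233 = 33.49 µg/L
Css,min = Css,max × e^(−kτ) = 33.49 × 0.5521 ≈ 18.5 µg/L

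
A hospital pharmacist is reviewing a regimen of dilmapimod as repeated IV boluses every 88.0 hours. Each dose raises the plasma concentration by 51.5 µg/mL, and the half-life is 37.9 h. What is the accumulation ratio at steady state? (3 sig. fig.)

k = ln 2 / 37.9 = 0.01829 h⁻¹
Fraction remaining after one interval: e^(−kτ) = e^(−0.01829 × 88.0) = 0.2000
R = 1 / (1 − 0.2000) = 1 / 0.8000 ≈ 1.25

1.25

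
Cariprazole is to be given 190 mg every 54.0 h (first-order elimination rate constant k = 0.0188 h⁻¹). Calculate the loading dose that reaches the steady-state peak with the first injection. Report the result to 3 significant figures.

298 mg

Accumulation ratio R = 1 / (1 − e^(−kτ)) = 1 / (1 − e^(−0.01880×54.0)) = 1 / (1 − 0.3623) = 1.568
Loading dose = maintenance dose × R = 190 × 1.568 ≈ 298 mg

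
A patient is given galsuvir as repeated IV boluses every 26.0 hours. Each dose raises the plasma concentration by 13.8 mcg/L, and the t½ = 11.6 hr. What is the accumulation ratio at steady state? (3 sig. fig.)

1.27

k = ln 2 / 11.6 = 0.05975 hr⁻¹
Fraction remaining after one interval: e^(−kτ) = e^(−0.05975 × 26.0) = 0.2115
R = 1 / (1 − 0.2115) = 1 / 0.7885 ≈ 1.27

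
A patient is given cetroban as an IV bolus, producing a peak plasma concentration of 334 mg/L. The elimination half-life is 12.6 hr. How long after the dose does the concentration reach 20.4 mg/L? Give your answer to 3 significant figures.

50.8 hours

k = ln 2 / 12.6 = 0.05501 hr⁻¹
C(t) = C₀ e^(−kt)  ⇒  t = ln(C₀/C) / k
t = ln(334/20.4) / 0.05501 = 2.796 / 0.05501 ≈ 50.8 hours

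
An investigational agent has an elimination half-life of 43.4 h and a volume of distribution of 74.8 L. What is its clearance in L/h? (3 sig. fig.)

1.19 L/h

k = ln 2 / t½ = ln 2 / 43.4 = 0.01597 h⁻¹
CL = k · V = 0.01597 × 74.8 ≈ 1.19 L/h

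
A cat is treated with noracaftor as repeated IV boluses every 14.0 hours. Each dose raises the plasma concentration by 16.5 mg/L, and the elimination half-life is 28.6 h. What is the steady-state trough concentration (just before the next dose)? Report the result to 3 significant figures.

k = ln 2 / 28.6 = 0.02424 h⁻¹
Fraction remaining after one interval: e^(−kτ) = e^(−0.02424 × 14.0) = 0.7123
R = 1 / (1 − 0.7123) = 3.475
Css,max = 16.5 × 3.475 = 57.34 mg/L
Css,min = Css,max × e^(−kτ) = 57.34 × 0.7123 ≈ 40.8 mg/L

40.8 mg/L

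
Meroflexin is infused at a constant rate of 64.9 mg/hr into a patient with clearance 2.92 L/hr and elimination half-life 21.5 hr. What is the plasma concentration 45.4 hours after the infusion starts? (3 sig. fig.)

Css = rate / CL = 64.9 / 2.92 = 22.23 mg/L
k = ln 2 / 21.5 = 0.03224 hr⁻¹
C(t) = Css (1 − e^(−kt)) = 22.23 × (1 − e^(−1.464)) = 22.23 × 0.7686 ≈ 17.1 mg/L

17.1 mg/L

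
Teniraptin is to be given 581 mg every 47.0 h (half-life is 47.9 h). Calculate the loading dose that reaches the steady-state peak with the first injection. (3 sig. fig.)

1180 mg

k = ln 2 / 47.9 = 0.01447 h⁻¹
Accumulation ratio R = 1 / (1 − e^(−kτ)) = 1 / (1 − e^(−0.01447×47.0)) = 1 / (1 − 0.5066) = 2.027
Loading dose = maintenance dose × R = 581 × 2.027 ≈ 1180 mg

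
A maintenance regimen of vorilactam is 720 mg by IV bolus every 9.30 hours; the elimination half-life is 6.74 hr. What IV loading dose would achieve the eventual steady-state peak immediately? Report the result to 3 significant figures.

k = ln 2 / 6.74 = 0.1028 hr⁻¹
Accumulation ratio R = 1 / (1 − e^(−kτ)) = 1 / (1 − e^(−0.1028×9.30)) = 1 / (1 − 0.3843) = 1.624
Loading dose = maintenance dose × R = 720 × 1.624 ≈ 1170 mg

1170 mg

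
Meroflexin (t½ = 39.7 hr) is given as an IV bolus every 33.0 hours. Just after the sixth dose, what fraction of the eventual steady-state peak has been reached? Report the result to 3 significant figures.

k = ln 2 / 39.7 = 0.01746 hr⁻¹
f_n = 1 − e^(−nkτ) = 1 − e^(−6 × 0.01746 × 33.0) = 1 − e^(−3.457) = 1 − 0.03152 ≈ 0.968

0.968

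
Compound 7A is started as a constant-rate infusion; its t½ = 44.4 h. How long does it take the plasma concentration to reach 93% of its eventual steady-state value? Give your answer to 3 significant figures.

170 hours

k = ln 2 / 44.4 = 0.01561 h⁻¹
f = 1 − e^(−kt)  ⇒  t = −ln(1 − f) / k
t = −ln(1 − 0.93) / 0.01561 = 2.659 / 0.01561 ≈ 170 hours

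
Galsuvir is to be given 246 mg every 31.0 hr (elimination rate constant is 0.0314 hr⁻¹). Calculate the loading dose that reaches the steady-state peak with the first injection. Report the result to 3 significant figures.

Accumulation ratio R = 1 / (1 − e^(−kτ)) = 1 / (1 − e^(−0.03140×31.0)) = 1 / (1 − 0.3778) = 1.607
Loading dose = maintenance dose × R = 246 × 1.607 ≈ 395 mg

395 mg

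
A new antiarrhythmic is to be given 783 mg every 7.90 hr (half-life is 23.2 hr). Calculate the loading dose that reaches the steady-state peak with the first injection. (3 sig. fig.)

k = ln 2 / 23.2 = 0.02988 hr⁻¹
Accumulation ratio R = 1 / (1 − e^(−kτ)) = 1 / (1 − e^(−0.02988×7.90)) = 1 / (1 − 0.7898) = 4.756
Loading dose = maintenance dose × R = 783 × 4.756 ≈ 3720 mg

3720 mg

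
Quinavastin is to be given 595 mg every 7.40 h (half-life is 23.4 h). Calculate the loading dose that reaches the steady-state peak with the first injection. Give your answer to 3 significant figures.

k = ln 2 / 23.4 = 0.02962 h⁻¹
Accumulation ratio R = 1 / (1 − e^(−kτ)) = 1 / (1 − e^(−0.02962×7.40)) = 1 / (1 − 0.8032) = 5.080
Loading dose = maintenance dose × R = 595 × 5.080 ≈ 3020 mg

3020 mg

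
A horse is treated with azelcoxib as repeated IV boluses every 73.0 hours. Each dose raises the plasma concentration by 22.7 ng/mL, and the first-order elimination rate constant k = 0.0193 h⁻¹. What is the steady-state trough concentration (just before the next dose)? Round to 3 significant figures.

Fraction remaining after one interval: e^(−kτ) = e^(−0.01930 × 73.0) = 0.2444
R = 1 / (1 − 0.2444) = 1.323
Css,max = 22.7 × 1.323 = 30.04 ng/mL
Css,min = Css,max × e^(−kτ) = 30.04 × 0.2444 ≈ 7.34 ng/mL

7.34 ng/mL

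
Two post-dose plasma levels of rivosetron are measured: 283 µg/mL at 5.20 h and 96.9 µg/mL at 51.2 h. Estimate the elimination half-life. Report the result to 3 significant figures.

29.7 hours

k = ln(C₁/C₂) / (t₂ − t₁) = ln(283/96.9) / (51.2 − 5.20)
  = 1.072 / 46.00 = 0.02330 h⁻¹
t½ = ln 2 / k = ln 2 / 0.02330 ≈ 29.7 hours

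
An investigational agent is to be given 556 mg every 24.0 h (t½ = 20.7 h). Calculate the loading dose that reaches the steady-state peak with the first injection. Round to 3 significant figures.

k = ln 2 / 20.7 = 0.03349 h⁻¹
Accumulation ratio R = 1 / (1 − e^(−kτ)) = 1 / (1 − e^(−0.03349×24.0)) = 1 / (1 − 0.4477) = 1.811
Loading dose = maintenance dose × R = 556 × 1.811 ≈ 1010 mg

1010 mg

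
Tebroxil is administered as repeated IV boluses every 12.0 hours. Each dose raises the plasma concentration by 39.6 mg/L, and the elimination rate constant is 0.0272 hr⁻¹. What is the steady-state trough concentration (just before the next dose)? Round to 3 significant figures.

103 mg/L

Fraction remaining after one interval: e^(−kτ) = e^(−0.02720 × 12.0) = 0.7215
R = 1 / (1 − 0.7215) = 3.591
Css,max = 39.6 × 3.591 = 142.2 mg/L
Css,min = Css,max × e^(−kτ) = 142.2 × 0.7215 ≈ 103 mg/L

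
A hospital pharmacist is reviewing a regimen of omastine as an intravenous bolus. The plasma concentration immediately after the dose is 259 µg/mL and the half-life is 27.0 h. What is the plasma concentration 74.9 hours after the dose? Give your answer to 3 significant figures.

37.9 µg/mL

k = ln 2 / 27.0 = 0.02567 h⁻¹
74.9 h is 2.774 half-lives, so C = 259 × (1/2)^2.774 = 259 × 0.1462 ≈ 37.9 µg/mL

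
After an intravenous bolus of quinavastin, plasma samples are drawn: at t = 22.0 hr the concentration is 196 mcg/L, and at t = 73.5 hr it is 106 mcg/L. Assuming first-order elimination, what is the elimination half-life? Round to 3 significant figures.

k = ln(C₁/C₂) / (t₂ − t₁) = ln(196/106) / (73.5 − 22.0)
  = 0.6147 / 51.50 = 0.01194 hr⁻¹
t½ = ln 2 / k = ln 2 / 0.01194 ≈ 58.1 hours

58.1 hours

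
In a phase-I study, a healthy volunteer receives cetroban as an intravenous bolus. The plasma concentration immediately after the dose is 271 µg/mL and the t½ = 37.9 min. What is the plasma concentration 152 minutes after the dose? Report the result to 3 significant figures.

k = ln 2 / 37.9 = 0.01829 min⁻¹
C(t) = C₀ e^(−kt) = 271 × e^(−0.01829 × 152) = 271 × e^(−2.780) = 271 × 0.06204 ≈ 16.8 µg/mL

16.8 µg/mL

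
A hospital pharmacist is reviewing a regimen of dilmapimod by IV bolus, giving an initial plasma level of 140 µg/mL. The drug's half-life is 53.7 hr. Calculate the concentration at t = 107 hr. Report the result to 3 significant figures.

k = ln 2 / 53.7 = 0.01291 hr⁻¹
107 hr is 1.993 half-lives, so C = 140 × (1/2)^1.993 = 140 × 0.2513 ≈ 35.2 µg/mL

35.2 µg/mL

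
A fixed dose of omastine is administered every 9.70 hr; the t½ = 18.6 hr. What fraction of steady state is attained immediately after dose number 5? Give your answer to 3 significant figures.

k = ln 2 / 18.6 = 0.03727 hr⁻¹
f_n = 1 − e^(−nkτ) = 1 − e^(−5 × 0.03727 × 9.70) = 1 − e^(−1.807) = 1 − 0.1641 ≈ 0.836

0.836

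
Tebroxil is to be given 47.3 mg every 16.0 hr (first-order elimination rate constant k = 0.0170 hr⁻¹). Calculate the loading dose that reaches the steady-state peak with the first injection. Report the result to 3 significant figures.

199 mg

Accumulation ratio R = 1 / (1 − e^(−kτ)) = 1 / (1 − e^(−0.01700×16.0)) = 1 / (1 − 0.7619) = 4.199
Loading dose = maintenance dose × R = 47.3 × 4.199 ≈ 199 mg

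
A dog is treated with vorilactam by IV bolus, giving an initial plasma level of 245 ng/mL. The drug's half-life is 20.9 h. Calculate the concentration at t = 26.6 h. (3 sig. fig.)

101 ng/mL

k = ln 2 / 20.9 = 0.03316 h⁻¹
C(t) = C₀ e^(−kt) = 245 × e^(−0.03316 × 26.6) = 245 × e^(−0.8822) = 245 × 0.4139 ≈ 101 ng/mL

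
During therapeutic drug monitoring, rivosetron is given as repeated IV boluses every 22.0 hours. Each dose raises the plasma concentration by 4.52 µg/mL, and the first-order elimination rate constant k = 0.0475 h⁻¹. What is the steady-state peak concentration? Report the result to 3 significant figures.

Fraction remaining after one interval: e^(−kτ) = e^(−0.04750 × 22.0) = 0.3517
R = 1 / (1 − 0.3517) = 1.542
Css,max = 4.52 × 1.542 ≈ 6.97 µg/mL

6.97 µg/mL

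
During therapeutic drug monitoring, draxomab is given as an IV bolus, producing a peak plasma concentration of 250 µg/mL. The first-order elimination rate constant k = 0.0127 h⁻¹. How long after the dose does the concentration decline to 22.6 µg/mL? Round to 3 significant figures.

189 hours

C(t) = C₀ e^(−kt)  ⇒  t = ln(C₀/C) / k
t = ln(250/22.6) / 0.01270 = 2.404 / 0.01270 ≈ 189 hours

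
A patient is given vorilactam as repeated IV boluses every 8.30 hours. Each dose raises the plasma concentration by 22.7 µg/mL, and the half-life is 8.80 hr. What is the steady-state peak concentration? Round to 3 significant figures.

k = ln 2 / 8.80 = 0.07877 hr⁻¹
Fraction remaining after one interval: e^(−kτ) = e^(−0.07877 × 8.30) = 0.5201
R = 1 / (1 − 0.5201) = 2.084
Css,max = 22.7 × 2.084 ≈ 47.3 µg/mL

47.3 µg/mL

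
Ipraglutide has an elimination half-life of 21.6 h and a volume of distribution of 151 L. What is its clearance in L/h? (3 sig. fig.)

k = ln 2 / t½ = ln 2 / 21.6 = 0.03209 h⁻¹
CL = k · V = 0.03209 × 151 ≈ 4.85 L/h

4.85 L/h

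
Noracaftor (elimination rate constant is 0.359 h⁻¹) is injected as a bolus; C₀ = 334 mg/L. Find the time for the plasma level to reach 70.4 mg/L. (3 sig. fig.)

4.34 hours

C(t) = C₀ e^(−kt)  ⇒  t = ln(C₀/C) / k
t = ln(334/70.4) / 0.3590 = 1.557 / 0.3590 ≈ 4.34 hours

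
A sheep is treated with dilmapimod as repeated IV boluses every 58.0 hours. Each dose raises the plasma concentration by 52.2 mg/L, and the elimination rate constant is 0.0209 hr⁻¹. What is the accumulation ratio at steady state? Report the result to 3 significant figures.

Fraction remaining after one interval: e^(−kτ) = e^(−0.02090 × 58.0) = 0.2975
R = 1 / (1 − 0.2975) = 1 / 0.7025 ≈ 1.42

1.42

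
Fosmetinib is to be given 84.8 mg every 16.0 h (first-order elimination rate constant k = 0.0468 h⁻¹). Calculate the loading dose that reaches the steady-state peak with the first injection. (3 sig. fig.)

161 mg

Accumulation ratio R = 1 / (1 − e^(−kτ)) = 1 / (1 − e^(−0.04680×16.0)) = 1 / (1 − 0.4729) = 1.897
Loading dose = maintenance dose × R = 84.8 × 1.897 ≈ 161 mg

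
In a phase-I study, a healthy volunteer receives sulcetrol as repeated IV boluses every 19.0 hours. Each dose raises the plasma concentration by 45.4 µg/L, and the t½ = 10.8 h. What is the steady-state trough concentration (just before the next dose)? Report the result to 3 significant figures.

k = ln 2 / 10.8 = 0.06418 h⁻¹
Fraction remaining after one interval: e^(−kτ) = e^(−0.06418 × 19.0) = 0.2954
R = 1 / (1 − 0.2954) = 1.419
Css,max = 45.4 × 1.419 = 64.43 µg/L
Css,min = Css,max × e^(−kτ) = 64.43 × 0.2954 ≈ 19.0 µg/L

19.0 µg/L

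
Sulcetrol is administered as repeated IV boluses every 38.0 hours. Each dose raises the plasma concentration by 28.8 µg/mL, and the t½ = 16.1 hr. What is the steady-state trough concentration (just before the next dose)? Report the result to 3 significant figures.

k = ln 2 / 16.1 = 0.04305 hr⁻¹
Fraction remaining after one interval: e^(−kτ) = e^(−0.04305 × 38.0) = 0.1948
R = 1 / (1 − 0.1948) = 1.242
Css,max = 28.8 × 1.242 = 35.77 µg/mL
Css,min = Css,max × e^(−kτ) = 35.77 × 0.1948 ≈ 6.97 µg/mL

6.97 µg/mL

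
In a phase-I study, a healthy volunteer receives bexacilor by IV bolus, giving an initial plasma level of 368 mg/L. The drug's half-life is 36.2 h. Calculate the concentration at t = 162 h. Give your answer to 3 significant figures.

16.5 mg/L

k = ln 2 / 36.2 = 0.01915 h⁻¹
C(t) = C₀ e^(−kt) = 368 × e^(−0.01915 × 162) = 368 × e^(−3.102) = 368 × 0.04496 ≈ 16.5 mg/L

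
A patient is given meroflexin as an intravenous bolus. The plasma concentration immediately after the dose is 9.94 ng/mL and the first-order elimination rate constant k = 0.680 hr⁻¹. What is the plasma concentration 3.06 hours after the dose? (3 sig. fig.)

1.24 ng/mL

C(t) = C₀ e^(−kt) = 9.94 × e^(−0.6800 × 3.06) = 9.94 × e^(−2.081) = 9.94 × 0.1248 ≈ 1.24 ng/mL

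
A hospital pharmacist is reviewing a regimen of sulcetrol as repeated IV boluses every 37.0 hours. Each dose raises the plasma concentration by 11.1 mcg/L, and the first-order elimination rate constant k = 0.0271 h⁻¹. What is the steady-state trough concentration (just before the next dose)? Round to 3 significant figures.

Fraction remaining after one interval: e^(−kτ) = e^(−0.02710 × 37.0) = 0.3669
R = 1 / (1 − 0.3669) = 1.579
Css,max = 11.1 × 1.579 = 17.53 mcg/L
Css,min = Css,max × e^(−kτ) = 17.53 × 0.3669 ≈ 6.43 mcg/L

6.43 mcg/L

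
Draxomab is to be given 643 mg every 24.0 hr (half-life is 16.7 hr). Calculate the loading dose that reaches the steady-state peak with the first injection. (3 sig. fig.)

1020 mg

k = ln 2 / 16.7 = 0.04151 hr⁻¹
Accumulation ratio R = 1 / (1 − e^(−kτ)) = 1 / (1 − e^(−0.04151×24.0)) = 1 / (1 − 0.3693) = 1.586
Loading dose = maintenance dose × R = 643 × 1.586 ≈ 1020 mg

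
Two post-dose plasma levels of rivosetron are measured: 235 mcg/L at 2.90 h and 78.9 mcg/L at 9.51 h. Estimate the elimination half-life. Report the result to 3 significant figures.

k = ln(C₁/C₂) / (t₂ − t₁) = ln(235/78.9) / (9.51 − 2.90)
  = 1.091 / 6.610 = 0.1651 h⁻¹
t½ = ln 2 / k = ln 2 / 0.1651 ≈ 4.20 hours

4.20 hours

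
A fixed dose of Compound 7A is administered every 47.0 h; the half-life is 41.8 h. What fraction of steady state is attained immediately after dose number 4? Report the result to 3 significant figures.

0.956

k = ln 2 / 41.8 = 0.01658 h⁻¹
f_n = 1 − e^(−nkτ) = 1 − e^(−4 × 0.01658 × 47.0) = 1 − e^(−3.118) = 1 − 0.04427 ≈ 0.956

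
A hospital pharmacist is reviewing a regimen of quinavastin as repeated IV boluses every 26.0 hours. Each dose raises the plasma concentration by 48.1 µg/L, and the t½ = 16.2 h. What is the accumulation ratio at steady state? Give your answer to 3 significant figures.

k = ln 2 / 16.2 = 0.04279 h⁻¹
Fraction remaining after one interval: e^(−kτ) = e^(−0.04279 × 26.0) = 0.3287
R = 1 / (1 − 0.3287) = 1 / 0.6713 ≈ 1.49

1.49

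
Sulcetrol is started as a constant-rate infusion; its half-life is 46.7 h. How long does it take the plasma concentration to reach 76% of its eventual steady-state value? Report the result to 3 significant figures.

k = ln 2 / 46.7 = 0.01484 h⁻¹
f = 1 − e^(−kt)  ⇒  t = −ln(1 − f) / k
t = −ln(1 − 0.76) / 0.01484 = 1.427 / 0.01484 ≈ 96.2 hours

96.2 hours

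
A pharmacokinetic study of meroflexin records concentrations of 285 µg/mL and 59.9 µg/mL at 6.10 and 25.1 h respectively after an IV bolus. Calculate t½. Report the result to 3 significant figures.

k = ln(C₁/C₂) / (t₂ − t₁) = ln(285/59.9) / (25.1 − 6.10)
  = 1.560 / 19.00 = 0.08210 h⁻¹
t½ = ln 2 / k = ln 2 / 0.08210 ≈ 8.44 hours

8.44 hours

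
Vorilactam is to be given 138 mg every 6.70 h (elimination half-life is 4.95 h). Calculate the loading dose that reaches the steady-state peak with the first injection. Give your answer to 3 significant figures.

227 mg

k = ln 2 / 4.95 = 0.1400 h⁻¹
Accumulation ratio R = 1 / (1 − e^(−kτ)) = 1 / (1 − e^(−0.1400×6.70)) = 1 / (1 − 0.3913) = 1.643
Loading dose = maintenance dose × R = 138 × 1.643 ≈ 227 mg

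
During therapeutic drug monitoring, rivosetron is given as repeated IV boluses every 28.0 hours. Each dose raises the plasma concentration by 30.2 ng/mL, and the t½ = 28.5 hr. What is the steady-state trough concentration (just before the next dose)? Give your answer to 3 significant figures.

k = ln 2 / 28.5 = 0.02432 hr⁻¹
Fraction remaining after one interval: e^(−kτ) = e^(−0.02432 × 28.0) = 0.5061
R = 1 / (1 − 0.5061) = 2.025
Css,max = 30.2 × 2.025 = 61.15 ng/mL
Css,min = Css,max × e^(−kτ) = 61.15 × 0.5061 ≈ 30.9 ng/mL

30.9 ng/mL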